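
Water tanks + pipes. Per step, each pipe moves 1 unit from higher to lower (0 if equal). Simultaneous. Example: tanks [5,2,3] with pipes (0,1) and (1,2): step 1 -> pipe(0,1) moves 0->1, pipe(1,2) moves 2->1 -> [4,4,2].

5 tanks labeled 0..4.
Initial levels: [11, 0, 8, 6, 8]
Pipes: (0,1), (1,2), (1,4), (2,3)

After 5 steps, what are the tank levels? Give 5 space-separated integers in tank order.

Step 1: flows [0->1,2->1,4->1,2->3] -> levels [10 3 6 7 7]
Step 2: flows [0->1,2->1,4->1,3->2] -> levels [9 6 6 6 6]
Step 3: flows [0->1,1=2,1=4,2=3] -> levels [8 7 6 6 6]
Step 4: flows [0->1,1->2,1->4,2=3] -> levels [7 6 7 6 7]
Step 5: flows [0->1,2->1,4->1,2->3] -> levels [6 9 5 7 6]

Answer: 6 9 5 7 6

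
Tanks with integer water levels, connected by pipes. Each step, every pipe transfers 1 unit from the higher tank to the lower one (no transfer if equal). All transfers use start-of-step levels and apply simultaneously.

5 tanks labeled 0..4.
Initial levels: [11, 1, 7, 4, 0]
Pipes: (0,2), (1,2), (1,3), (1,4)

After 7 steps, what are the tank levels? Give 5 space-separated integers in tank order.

Answer: 6 6 5 3 3

Derivation:
Step 1: flows [0->2,2->1,3->1,1->4] -> levels [10 2 7 3 1]
Step 2: flows [0->2,2->1,3->1,1->4] -> levels [9 3 7 2 2]
Step 3: flows [0->2,2->1,1->3,1->4] -> levels [8 2 7 3 3]
Step 4: flows [0->2,2->1,3->1,4->1] -> levels [7 5 7 2 2]
Step 5: flows [0=2,2->1,1->3,1->4] -> levels [7 4 6 3 3]
Step 6: flows [0->2,2->1,1->3,1->4] -> levels [6 3 6 4 4]
Step 7: flows [0=2,2->1,3->1,4->1] -> levels [6 6 5 3 3]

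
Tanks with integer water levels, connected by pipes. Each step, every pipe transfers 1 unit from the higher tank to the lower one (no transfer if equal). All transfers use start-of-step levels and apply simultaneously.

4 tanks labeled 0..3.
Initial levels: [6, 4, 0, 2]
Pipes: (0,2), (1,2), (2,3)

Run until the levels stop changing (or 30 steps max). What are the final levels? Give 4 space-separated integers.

Answer: 3 3 3 3

Derivation:
Step 1: flows [0->2,1->2,3->2] -> levels [5 3 3 1]
Step 2: flows [0->2,1=2,2->3] -> levels [4 3 3 2]
Step 3: flows [0->2,1=2,2->3] -> levels [3 3 3 3]
Step 4: flows [0=2,1=2,2=3] -> levels [3 3 3 3]
  -> stable (no change)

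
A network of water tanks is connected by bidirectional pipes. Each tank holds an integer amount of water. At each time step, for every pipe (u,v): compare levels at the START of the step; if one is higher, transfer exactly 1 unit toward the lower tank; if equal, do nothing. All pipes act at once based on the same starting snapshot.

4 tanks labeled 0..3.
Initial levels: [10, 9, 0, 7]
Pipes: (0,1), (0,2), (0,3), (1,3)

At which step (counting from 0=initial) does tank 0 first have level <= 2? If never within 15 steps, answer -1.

Step 1: flows [0->1,0->2,0->3,1->3] -> levels [7 9 1 9]
Step 2: flows [1->0,0->2,3->0,1=3] -> levels [8 8 2 8]
Step 3: flows [0=1,0->2,0=3,1=3] -> levels [7 8 3 8]
Step 4: flows [1->0,0->2,3->0,1=3] -> levels [8 7 4 7]
Step 5: flows [0->1,0->2,0->3,1=3] -> levels [5 8 5 8]
Step 6: flows [1->0,0=2,3->0,1=3] -> levels [7 7 5 7]
Step 7: flows [0=1,0->2,0=3,1=3] -> levels [6 7 6 7]
Step 8: flows [1->0,0=2,3->0,1=3] -> levels [8 6 6 6]
Step 9: flows [0->1,0->2,0->3,1=3] -> levels [5 7 7 7]
Step 10: flows [1->0,2->0,3->0,1=3] -> levels [8 6 6 6]
  -> period-2 cycle (repeats step 8); tank 0 never drops to <=2
Tank 0 never reaches <=2 within 15 steps

Answer: -1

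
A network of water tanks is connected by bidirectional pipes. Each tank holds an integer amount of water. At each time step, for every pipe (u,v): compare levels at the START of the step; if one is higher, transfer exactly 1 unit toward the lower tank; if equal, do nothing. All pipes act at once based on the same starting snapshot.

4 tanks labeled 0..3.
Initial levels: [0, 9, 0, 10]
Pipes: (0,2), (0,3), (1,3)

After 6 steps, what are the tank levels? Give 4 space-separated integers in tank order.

Answer: 3 7 3 6

Derivation:
Step 1: flows [0=2,3->0,3->1] -> levels [1 10 0 8]
Step 2: flows [0->2,3->0,1->3] -> levels [1 9 1 8]
Step 3: flows [0=2,3->0,1->3] -> levels [2 8 1 8]
Step 4: flows [0->2,3->0,1=3] -> levels [2 8 2 7]
Step 5: flows [0=2,3->0,1->3] -> levels [3 7 2 7]
Step 6: flows [0->2,3->0,1=3] -> levels [3 7 3 6]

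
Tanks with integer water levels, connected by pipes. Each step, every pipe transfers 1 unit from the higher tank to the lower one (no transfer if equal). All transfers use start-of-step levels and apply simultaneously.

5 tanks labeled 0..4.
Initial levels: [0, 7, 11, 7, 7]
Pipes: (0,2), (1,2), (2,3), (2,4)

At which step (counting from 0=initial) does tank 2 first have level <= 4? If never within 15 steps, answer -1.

Step 1: flows [2->0,2->1,2->3,2->4] -> levels [1 8 7 8 8]
Step 2: flows [2->0,1->2,3->2,4->2] -> levels [2 7 9 7 7]
Step 3: flows [2->0,2->1,2->3,2->4] -> levels [3 8 5 8 8]
Step 4: flows [2->0,1->2,3->2,4->2] -> levels [4 7 7 7 7]
Step 5: flows [2->0,1=2,2=3,2=4] -> levels [5 7 6 7 7]
Step 6: flows [2->0,1->2,3->2,4->2] -> levels [6 6 8 6 6]
Step 7: flows [2->0,2->1,2->3,2->4] -> levels [7 7 4 7 7]
Tank 2 first reaches <=4 at step 7

Answer: 7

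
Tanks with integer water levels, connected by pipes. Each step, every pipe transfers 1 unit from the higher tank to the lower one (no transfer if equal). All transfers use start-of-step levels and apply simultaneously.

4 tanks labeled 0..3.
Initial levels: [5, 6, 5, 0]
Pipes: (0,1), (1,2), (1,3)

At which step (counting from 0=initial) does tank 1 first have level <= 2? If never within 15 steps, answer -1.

Answer: 4

Derivation:
Step 1: flows [1->0,1->2,1->3] -> levels [6 3 6 1]
Step 2: flows [0->1,2->1,1->3] -> levels [5 4 5 2]
Step 3: flows [0->1,2->1,1->3] -> levels [4 5 4 3]
Step 4: flows [1->0,1->2,1->3] -> levels [5 2 5 4]
Tank 1 first reaches <=2 at step 4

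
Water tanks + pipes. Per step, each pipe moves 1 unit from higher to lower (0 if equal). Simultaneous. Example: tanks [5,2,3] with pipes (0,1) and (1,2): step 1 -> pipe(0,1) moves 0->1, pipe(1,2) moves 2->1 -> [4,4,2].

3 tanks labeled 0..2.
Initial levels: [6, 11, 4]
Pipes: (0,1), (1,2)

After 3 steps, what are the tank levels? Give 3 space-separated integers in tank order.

Step 1: flows [1->0,1->2] -> levels [7 9 5]
Step 2: flows [1->0,1->2] -> levels [8 7 6]
Step 3: flows [0->1,1->2] -> levels [7 7 7]

Answer: 7 7 7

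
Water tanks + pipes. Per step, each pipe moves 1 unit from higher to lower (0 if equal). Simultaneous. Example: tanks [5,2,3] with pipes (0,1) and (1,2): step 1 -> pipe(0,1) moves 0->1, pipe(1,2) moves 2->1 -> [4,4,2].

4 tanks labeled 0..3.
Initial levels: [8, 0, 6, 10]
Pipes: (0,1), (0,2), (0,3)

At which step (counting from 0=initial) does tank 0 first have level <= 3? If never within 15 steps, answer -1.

Answer: -1

Derivation:
Step 1: flows [0->1,0->2,3->0] -> levels [7 1 7 9]
Step 2: flows [0->1,0=2,3->0] -> levels [7 2 7 8]
Step 3: flows [0->1,0=2,3->0] -> levels [7 3 7 7]
Step 4: flows [0->1,0=2,0=3] -> levels [6 4 7 7]
Step 5: flows [0->1,2->0,3->0] -> levels [7 5 6 6]
Step 6: flows [0->1,0->2,0->3] -> levels [4 6 7 7]
Step 7: flows [1->0,2->0,3->0] -> levels [7 5 6 6]
  -> period-2 cycle (repeats step 5); tank 0 never drops to <=3
Tank 0 never reaches <=3 within 15 steps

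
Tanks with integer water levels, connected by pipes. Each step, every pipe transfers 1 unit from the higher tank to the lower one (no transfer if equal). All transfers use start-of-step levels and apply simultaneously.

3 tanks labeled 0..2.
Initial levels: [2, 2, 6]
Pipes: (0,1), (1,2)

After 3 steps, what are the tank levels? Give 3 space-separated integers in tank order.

Step 1: flows [0=1,2->1] -> levels [2 3 5]
Step 2: flows [1->0,2->1] -> levels [3 3 4]
Step 3: flows [0=1,2->1] -> levels [3 4 3]

Answer: 3 4 3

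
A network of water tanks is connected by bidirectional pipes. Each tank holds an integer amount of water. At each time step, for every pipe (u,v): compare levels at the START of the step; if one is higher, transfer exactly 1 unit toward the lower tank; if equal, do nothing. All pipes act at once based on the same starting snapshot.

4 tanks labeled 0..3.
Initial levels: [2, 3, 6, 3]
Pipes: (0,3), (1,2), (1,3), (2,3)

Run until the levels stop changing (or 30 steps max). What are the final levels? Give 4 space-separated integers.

Answer: 3 3 3 5

Derivation:
Step 1: flows [3->0,2->1,1=3,2->3] -> levels [3 4 4 3]
Step 2: flows [0=3,1=2,1->3,2->3] -> levels [3 3 3 5]
Step 3: flows [3->0,1=2,3->1,3->2] -> levels [4 4 4 2]
Step 4: flows [0->3,1=2,1->3,2->3] -> levels [3 3 3 5]
  -> period-2 cycle: step 4 state = step 2 state; never stabilizes
  -> state at step 30: (30-2) mod 2 = 0, same as step 2 -> [3 3 3 5]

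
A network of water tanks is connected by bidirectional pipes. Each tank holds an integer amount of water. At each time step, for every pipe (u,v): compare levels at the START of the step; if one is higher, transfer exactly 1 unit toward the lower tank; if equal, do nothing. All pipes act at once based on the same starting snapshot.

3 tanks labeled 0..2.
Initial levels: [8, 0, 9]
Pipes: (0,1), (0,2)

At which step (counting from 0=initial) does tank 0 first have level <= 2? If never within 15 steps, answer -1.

Step 1: flows [0->1,2->0] -> levels [8 1 8]
Step 2: flows [0->1,0=2] -> levels [7 2 8]
Step 3: flows [0->1,2->0] -> levels [7 3 7]
Step 4: flows [0->1,0=2] -> levels [6 4 7]
Step 5: flows [0->1,2->0] -> levels [6 5 6]
Step 6: flows [0->1,0=2] -> levels [5 6 6]
Step 7: flows [1->0,2->0] -> levels [7 5 5]
Step 8: flows [0->1,0->2] -> levels [5 6 6]
  -> period-2 cycle (repeats step 6); tank 0 never drops to <=2
Tank 0 never reaches <=2 within 15 steps

Answer: -1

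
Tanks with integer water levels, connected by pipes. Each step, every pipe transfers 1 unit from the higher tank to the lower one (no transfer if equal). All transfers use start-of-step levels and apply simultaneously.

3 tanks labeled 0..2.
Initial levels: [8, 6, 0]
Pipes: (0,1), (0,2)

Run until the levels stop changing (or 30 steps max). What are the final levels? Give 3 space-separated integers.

Answer: 6 4 4

Derivation:
Step 1: flows [0->1,0->2] -> levels [6 7 1]
Step 2: flows [1->0,0->2] -> levels [6 6 2]
Step 3: flows [0=1,0->2] -> levels [5 6 3]
Step 4: flows [1->0,0->2] -> levels [5 5 4]
Step 5: flows [0=1,0->2] -> levels [4 5 5]
Step 6: flows [1->0,2->0] -> levels [6 4 4]
Step 7: flows [0->1,0->2] -> levels [4 5 5]
  -> period-2 cycle: step 7 state = step 5 state; never stabilizes
  -> state at step 30: (30-5) mod 2 = 1, same as step 6 -> [6 4 4]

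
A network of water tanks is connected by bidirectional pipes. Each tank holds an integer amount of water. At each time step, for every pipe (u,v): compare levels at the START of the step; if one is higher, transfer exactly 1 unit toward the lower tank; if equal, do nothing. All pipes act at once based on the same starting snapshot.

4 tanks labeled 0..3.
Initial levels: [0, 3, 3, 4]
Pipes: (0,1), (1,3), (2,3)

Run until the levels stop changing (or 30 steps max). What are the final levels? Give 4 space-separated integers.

Step 1: flows [1->0,3->1,3->2] -> levels [1 3 4 2]
Step 2: flows [1->0,1->3,2->3] -> levels [2 1 3 4]
Step 3: flows [0->1,3->1,3->2] -> levels [1 3 4 2]
  -> period-2 cycle: step 3 state = step 1 state; never stabilizes
  -> state at step 30: (30-1) mod 2 = 1, same as step 2 -> [2 1 3 4]

Answer: 2 1 3 4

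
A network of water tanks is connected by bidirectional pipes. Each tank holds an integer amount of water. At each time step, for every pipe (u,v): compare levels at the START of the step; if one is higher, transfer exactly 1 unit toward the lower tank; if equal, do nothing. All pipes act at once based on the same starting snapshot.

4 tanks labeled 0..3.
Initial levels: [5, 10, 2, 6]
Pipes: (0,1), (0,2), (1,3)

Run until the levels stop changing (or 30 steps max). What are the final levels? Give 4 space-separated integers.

Step 1: flows [1->0,0->2,1->3] -> levels [5 8 3 7]
Step 2: flows [1->0,0->2,1->3] -> levels [5 6 4 8]
Step 3: flows [1->0,0->2,3->1] -> levels [5 6 5 7]
Step 4: flows [1->0,0=2,3->1] -> levels [6 6 5 6]
Step 5: flows [0=1,0->2,1=3] -> levels [5 6 6 6]
Step 6: flows [1->0,2->0,1=3] -> levels [7 5 5 6]
Step 7: flows [0->1,0->2,3->1] -> levels [5 7 6 5]
Step 8: flows [1->0,2->0,1->3] -> levels [7 5 5 6]
  -> period-2 cycle: step 8 state = step 6 state; never stabilizes
  -> state at step 30: (30-6) mod 2 = 0, same as step 6 -> [7 5 5 6]

Answer: 7 5 5 6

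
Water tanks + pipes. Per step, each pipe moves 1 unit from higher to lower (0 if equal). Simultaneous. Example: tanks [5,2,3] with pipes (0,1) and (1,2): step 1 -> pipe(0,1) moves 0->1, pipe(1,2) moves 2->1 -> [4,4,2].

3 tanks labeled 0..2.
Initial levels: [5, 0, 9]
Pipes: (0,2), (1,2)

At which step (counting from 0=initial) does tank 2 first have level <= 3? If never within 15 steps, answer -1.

Answer: -1

Derivation:
Step 1: flows [2->0,2->1] -> levels [6 1 7]
Step 2: flows [2->0,2->1] -> levels [7 2 5]
Step 3: flows [0->2,2->1] -> levels [6 3 5]
Step 4: flows [0->2,2->1] -> levels [5 4 5]
Step 5: flows [0=2,2->1] -> levels [5 5 4]
Step 6: flows [0->2,1->2] -> levels [4 4 6]
Step 7: flows [2->0,2->1] -> levels [5 5 4]
  -> period-2 cycle (repeats step 5); tank 2 never drops to <=3
Tank 2 never reaches <=3 within 15 steps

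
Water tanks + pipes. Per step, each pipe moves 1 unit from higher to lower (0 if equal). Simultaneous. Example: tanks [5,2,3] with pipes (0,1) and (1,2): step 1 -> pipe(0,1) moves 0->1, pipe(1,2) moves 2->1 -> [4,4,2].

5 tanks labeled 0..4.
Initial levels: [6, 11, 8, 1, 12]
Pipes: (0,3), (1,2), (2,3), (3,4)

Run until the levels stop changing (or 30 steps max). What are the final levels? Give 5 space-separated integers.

Answer: 7 8 7 9 7

Derivation:
Step 1: flows [0->3,1->2,2->3,4->3] -> levels [5 10 8 4 11]
Step 2: flows [0->3,1->2,2->3,4->3] -> levels [4 9 8 7 10]
Step 3: flows [3->0,1->2,2->3,4->3] -> levels [5 8 8 8 9]
Step 4: flows [3->0,1=2,2=3,4->3] -> levels [6 8 8 8 8]
Step 5: flows [3->0,1=2,2=3,3=4] -> levels [7 8 8 7 8]
Step 6: flows [0=3,1=2,2->3,4->3] -> levels [7 8 7 9 7]
Step 7: flows [3->0,1->2,3->2,3->4] -> levels [8 7 9 6 8]
Step 8: flows [0->3,2->1,2->3,4->3] -> levels [7 8 7 9 7]
  -> period-2 cycle: step 8 state = step 6 state; never stabilizes
  -> state at step 30: (30-6) mod 2 = 0, same as step 6 -> [7 8 7 9 7]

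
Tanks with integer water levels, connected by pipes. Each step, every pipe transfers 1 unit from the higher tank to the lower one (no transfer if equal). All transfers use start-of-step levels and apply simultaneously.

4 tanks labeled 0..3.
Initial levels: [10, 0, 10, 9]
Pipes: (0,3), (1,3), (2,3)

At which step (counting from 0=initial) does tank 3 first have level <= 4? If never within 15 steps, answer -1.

Step 1: flows [0->3,3->1,2->3] -> levels [9 1 9 10]
Step 2: flows [3->0,3->1,3->2] -> levels [10 2 10 7]
Step 3: flows [0->3,3->1,2->3] -> levels [9 3 9 8]
Step 4: flows [0->3,3->1,2->3] -> levels [8 4 8 9]
Step 5: flows [3->0,3->1,3->2] -> levels [9 5 9 6]
Step 6: flows [0->3,3->1,2->3] -> levels [8 6 8 7]
Step 7: flows [0->3,3->1,2->3] -> levels [7 7 7 8]
Step 8: flows [3->0,3->1,3->2] -> levels [8 8 8 5]
Step 9: flows [0->3,1->3,2->3] -> levels [7 7 7 8]
  -> period-2 cycle (repeats step 7); tank 3 never drops to <=4
Tank 3 never reaches <=4 within 15 steps

Answer: -1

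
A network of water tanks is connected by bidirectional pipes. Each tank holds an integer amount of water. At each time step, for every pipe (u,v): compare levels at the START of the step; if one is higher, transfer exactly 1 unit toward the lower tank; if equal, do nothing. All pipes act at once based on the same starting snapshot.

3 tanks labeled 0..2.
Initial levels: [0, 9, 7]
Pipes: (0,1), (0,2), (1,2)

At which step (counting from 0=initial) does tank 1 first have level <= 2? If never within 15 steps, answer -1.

Step 1: flows [1->0,2->0,1->2] -> levels [2 7 7]
Step 2: flows [1->0,2->0,1=2] -> levels [4 6 6]
Step 3: flows [1->0,2->0,1=2] -> levels [6 5 5]
Step 4: flows [0->1,0->2,1=2] -> levels [4 6 6]
  -> period-2 cycle (repeats step 2); tank 1 never drops to <=2
Tank 1 never reaches <=2 within 15 steps

Answer: -1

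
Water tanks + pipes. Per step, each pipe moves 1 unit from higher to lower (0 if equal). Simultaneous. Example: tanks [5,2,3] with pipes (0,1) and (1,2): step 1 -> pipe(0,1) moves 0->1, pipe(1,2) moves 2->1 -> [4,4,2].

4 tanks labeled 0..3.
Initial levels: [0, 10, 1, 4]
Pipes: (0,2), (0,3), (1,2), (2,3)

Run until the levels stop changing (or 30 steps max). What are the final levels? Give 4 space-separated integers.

Answer: 4 4 3 4

Derivation:
Step 1: flows [2->0,3->0,1->2,3->2] -> levels [2 9 2 2]
Step 2: flows [0=2,0=3,1->2,2=3] -> levels [2 8 3 2]
Step 3: flows [2->0,0=3,1->2,2->3] -> levels [3 7 2 3]
Step 4: flows [0->2,0=3,1->2,3->2] -> levels [2 6 5 2]
Step 5: flows [2->0,0=3,1->2,2->3] -> levels [3 5 4 3]
Step 6: flows [2->0,0=3,1->2,2->3] -> levels [4 4 3 4]
Step 7: flows [0->2,0=3,1->2,3->2] -> levels [3 3 6 3]
Step 8: flows [2->0,0=3,2->1,2->3] -> levels [4 4 3 4]
  -> period-2 cycle: step 8 state = step 6 state; never stabilizes
  -> state at step 30: (30-6) mod 2 = 0, same as step 6 -> [4 4 3 4]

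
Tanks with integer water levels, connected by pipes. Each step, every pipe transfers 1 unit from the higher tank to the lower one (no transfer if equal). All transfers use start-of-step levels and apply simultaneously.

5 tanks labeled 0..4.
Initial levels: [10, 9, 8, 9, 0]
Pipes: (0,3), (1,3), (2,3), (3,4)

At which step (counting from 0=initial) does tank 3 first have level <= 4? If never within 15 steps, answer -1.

Step 1: flows [0->3,1=3,3->2,3->4] -> levels [9 9 9 8 1]
Step 2: flows [0->3,1->3,2->3,3->4] -> levels [8 8 8 10 2]
Step 3: flows [3->0,3->1,3->2,3->4] -> levels [9 9 9 6 3]
Step 4: flows [0->3,1->3,2->3,3->4] -> levels [8 8 8 8 4]
Step 5: flows [0=3,1=3,2=3,3->4] -> levels [8 8 8 7 5]
Step 6: flows [0->3,1->3,2->3,3->4] -> levels [7 7 7 9 6]
Step 7: flows [3->0,3->1,3->2,3->4] -> levels [8 8 8 5 7]
Step 8: flows [0->3,1->3,2->3,4->3] -> levels [7 7 7 9 6]
  -> period-2 cycle (repeats step 6); tank 3 never drops to <=4
Tank 3 never reaches <=4 within 15 steps

Answer: -1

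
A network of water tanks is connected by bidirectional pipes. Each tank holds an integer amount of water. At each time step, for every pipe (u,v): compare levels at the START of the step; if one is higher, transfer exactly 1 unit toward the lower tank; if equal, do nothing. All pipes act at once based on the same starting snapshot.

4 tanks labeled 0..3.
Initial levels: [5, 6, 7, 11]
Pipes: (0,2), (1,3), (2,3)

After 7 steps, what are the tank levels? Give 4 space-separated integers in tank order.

Step 1: flows [2->0,3->1,3->2] -> levels [6 7 7 9]
Step 2: flows [2->0,3->1,3->2] -> levels [7 8 7 7]
Step 3: flows [0=2,1->3,2=3] -> levels [7 7 7 8]
Step 4: flows [0=2,3->1,3->2] -> levels [7 8 8 6]
Step 5: flows [2->0,1->3,2->3] -> levels [8 7 6 8]
Step 6: flows [0->2,3->1,3->2] -> levels [7 8 8 6]
  -> period-2 cycle: step 6 state = step 4 state
  -> state at step 7: (7-4) mod 2 = 1, same as step 5 -> [8 7 6 8]

Answer: 8 7 6 8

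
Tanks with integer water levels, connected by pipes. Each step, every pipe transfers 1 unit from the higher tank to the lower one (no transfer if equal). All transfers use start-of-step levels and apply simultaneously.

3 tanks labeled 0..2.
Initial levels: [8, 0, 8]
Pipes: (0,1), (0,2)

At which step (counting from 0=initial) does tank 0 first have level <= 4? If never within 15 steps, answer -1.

Answer: 7

Derivation:
Step 1: flows [0->1,0=2] -> levels [7 1 8]
Step 2: flows [0->1,2->0] -> levels [7 2 7]
Step 3: flows [0->1,0=2] -> levels [6 3 7]
Step 4: flows [0->1,2->0] -> levels [6 4 6]
Step 5: flows [0->1,0=2] -> levels [5 5 6]
Step 6: flows [0=1,2->0] -> levels [6 5 5]
Step 7: flows [0->1,0->2] -> levels [4 6 6]
Tank 0 first reaches <=4 at step 7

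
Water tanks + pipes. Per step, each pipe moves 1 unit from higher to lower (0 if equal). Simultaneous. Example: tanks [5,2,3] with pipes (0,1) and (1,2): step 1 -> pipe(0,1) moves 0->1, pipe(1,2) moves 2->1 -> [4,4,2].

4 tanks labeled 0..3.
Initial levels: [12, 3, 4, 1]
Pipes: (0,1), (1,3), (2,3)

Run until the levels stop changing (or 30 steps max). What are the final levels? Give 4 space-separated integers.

Answer: 5 6 5 4

Derivation:
Step 1: flows [0->1,1->3,2->3] -> levels [11 3 3 3]
Step 2: flows [0->1,1=3,2=3] -> levels [10 4 3 3]
Step 3: flows [0->1,1->3,2=3] -> levels [9 4 3 4]
Step 4: flows [0->1,1=3,3->2] -> levels [8 5 4 3]
Step 5: flows [0->1,1->3,2->3] -> levels [7 5 3 5]
Step 6: flows [0->1,1=3,3->2] -> levels [6 6 4 4]
Step 7: flows [0=1,1->3,2=3] -> levels [6 5 4 5]
Step 8: flows [0->1,1=3,3->2] -> levels [5 6 5 4]
Step 9: flows [1->0,1->3,2->3] -> levels [6 4 4 6]
Step 10: flows [0->1,3->1,3->2] -> levels [5 6 5 4]
  -> period-2 cycle: step 10 state = step 8 state; never stabilizes
  -> state at step 30: (30-8) mod 2 = 0, same as step 8 -> [5 6 5 4]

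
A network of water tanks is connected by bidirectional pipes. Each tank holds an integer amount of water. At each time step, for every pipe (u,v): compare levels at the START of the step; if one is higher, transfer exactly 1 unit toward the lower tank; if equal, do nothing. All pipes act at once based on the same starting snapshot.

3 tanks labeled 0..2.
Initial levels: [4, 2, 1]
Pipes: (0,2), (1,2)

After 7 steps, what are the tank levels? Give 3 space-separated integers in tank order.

Answer: 2 2 3

Derivation:
Step 1: flows [0->2,1->2] -> levels [3 1 3]
Step 2: flows [0=2,2->1] -> levels [3 2 2]
Step 3: flows [0->2,1=2] -> levels [2 2 3]
Step 4: flows [2->0,2->1] -> levels [3 3 1]
Step 5: flows [0->2,1->2] -> levels [2 2 3]
  -> period-2 cycle: step 5 state = step 3 state
  -> state at step 7: (7-3) mod 2 = 0, same as step 3 -> [2 2 3]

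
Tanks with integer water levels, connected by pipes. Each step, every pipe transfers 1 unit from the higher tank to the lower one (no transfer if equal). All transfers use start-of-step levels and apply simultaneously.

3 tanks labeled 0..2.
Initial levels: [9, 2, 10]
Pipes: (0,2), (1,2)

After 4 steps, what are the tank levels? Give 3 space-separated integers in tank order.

Answer: 8 6 7

Derivation:
Step 1: flows [2->0,2->1] -> levels [10 3 8]
Step 2: flows [0->2,2->1] -> levels [9 4 8]
Step 3: flows [0->2,2->1] -> levels [8 5 8]
Step 4: flows [0=2,2->1] -> levels [8 6 7]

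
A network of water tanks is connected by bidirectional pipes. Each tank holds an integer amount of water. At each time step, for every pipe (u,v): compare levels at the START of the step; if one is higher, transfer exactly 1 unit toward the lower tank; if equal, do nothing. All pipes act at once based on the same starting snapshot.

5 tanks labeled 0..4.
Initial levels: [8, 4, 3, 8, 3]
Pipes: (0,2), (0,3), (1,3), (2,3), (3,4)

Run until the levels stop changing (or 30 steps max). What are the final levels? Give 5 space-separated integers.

Step 1: flows [0->2,0=3,3->1,3->2,3->4] -> levels [7 5 5 5 4]
Step 2: flows [0->2,0->3,1=3,2=3,3->4] -> levels [5 5 6 5 5]
Step 3: flows [2->0,0=3,1=3,2->3,3=4] -> levels [6 5 4 6 5]
Step 4: flows [0->2,0=3,3->1,3->2,3->4] -> levels [5 6 6 3 6]
Step 5: flows [2->0,0->3,1->3,2->3,4->3] -> levels [5 5 4 7 5]
Step 6: flows [0->2,3->0,3->1,3->2,3->4] -> levels [5 6 6 3 6]
  -> period-2 cycle: step 6 state = step 4 state; never stabilizes
  -> state at step 30: (30-4) mod 2 = 0, same as step 4 -> [5 6 6 3 6]

Answer: 5 6 6 3 6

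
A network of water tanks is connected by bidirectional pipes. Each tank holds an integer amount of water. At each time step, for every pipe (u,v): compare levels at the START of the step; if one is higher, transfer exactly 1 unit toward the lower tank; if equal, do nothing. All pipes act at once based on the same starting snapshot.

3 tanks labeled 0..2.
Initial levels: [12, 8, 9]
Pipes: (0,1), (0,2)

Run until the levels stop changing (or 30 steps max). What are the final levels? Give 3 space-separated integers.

Answer: 9 10 10

Derivation:
Step 1: flows [0->1,0->2] -> levels [10 9 10]
Step 2: flows [0->1,0=2] -> levels [9 10 10]
Step 3: flows [1->0,2->0] -> levels [11 9 9]
Step 4: flows [0->1,0->2] -> levels [9 10 10]
  -> period-2 cycle: step 4 state = step 2 state; never stabilizes
  -> state at step 30: (30-2) mod 2 = 0, same as step 2 -> [9 10 10]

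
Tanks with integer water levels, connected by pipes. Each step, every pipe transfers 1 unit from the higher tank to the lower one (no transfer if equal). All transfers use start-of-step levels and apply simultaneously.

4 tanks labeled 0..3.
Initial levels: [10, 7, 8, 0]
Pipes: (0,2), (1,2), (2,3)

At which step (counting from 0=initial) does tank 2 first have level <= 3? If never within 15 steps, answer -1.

Answer: -1

Derivation:
Step 1: flows [0->2,2->1,2->3] -> levels [9 8 7 1]
Step 2: flows [0->2,1->2,2->3] -> levels [8 7 8 2]
Step 3: flows [0=2,2->1,2->3] -> levels [8 8 6 3]
Step 4: flows [0->2,1->2,2->3] -> levels [7 7 7 4]
Step 5: flows [0=2,1=2,2->3] -> levels [7 7 6 5]
Step 6: flows [0->2,1->2,2->3] -> levels [6 6 7 6]
Step 7: flows [2->0,2->1,2->3] -> levels [7 7 4 7]
Step 8: flows [0->2,1->2,3->2] -> levels [6 6 7 6]
  -> period-2 cycle (repeats step 6); tank 2 never drops to <=3
Tank 2 never reaches <=3 within 15 steps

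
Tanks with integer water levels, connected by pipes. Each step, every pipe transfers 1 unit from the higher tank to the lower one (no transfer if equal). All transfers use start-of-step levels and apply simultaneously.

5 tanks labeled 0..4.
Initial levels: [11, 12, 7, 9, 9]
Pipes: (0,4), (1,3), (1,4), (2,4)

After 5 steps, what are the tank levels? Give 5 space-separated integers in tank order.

Answer: 9 9 9 10 11

Derivation:
Step 1: flows [0->4,1->3,1->4,4->2] -> levels [10 10 8 10 10]
Step 2: flows [0=4,1=3,1=4,4->2] -> levels [10 10 9 10 9]
Step 3: flows [0->4,1=3,1->4,2=4] -> levels [9 9 9 10 11]
Step 4: flows [4->0,3->1,4->1,4->2] -> levels [10 11 10 9 8]
Step 5: flows [0->4,1->3,1->4,2->4] -> levels [9 9 9 10 11]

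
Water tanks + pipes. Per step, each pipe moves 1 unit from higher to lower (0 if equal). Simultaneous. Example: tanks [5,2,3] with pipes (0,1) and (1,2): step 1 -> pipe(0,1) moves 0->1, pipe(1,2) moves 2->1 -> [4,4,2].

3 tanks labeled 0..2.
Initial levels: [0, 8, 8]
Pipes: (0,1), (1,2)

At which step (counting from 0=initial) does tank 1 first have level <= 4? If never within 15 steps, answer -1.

Answer: 7

Derivation:
Step 1: flows [1->0,1=2] -> levels [1 7 8]
Step 2: flows [1->0,2->1] -> levels [2 7 7]
Step 3: flows [1->0,1=2] -> levels [3 6 7]
Step 4: flows [1->0,2->1] -> levels [4 6 6]
Step 5: flows [1->0,1=2] -> levels [5 5 6]
Step 6: flows [0=1,2->1] -> levels [5 6 5]
Step 7: flows [1->0,1->2] -> levels [6 4 6]
Tank 1 first reaches <=4 at step 7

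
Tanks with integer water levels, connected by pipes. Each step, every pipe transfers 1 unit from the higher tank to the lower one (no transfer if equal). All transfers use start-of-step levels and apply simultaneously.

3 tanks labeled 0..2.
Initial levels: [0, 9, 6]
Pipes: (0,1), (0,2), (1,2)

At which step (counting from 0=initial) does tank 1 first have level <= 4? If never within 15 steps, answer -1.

Answer: -1

Derivation:
Step 1: flows [1->0,2->0,1->2] -> levels [2 7 6]
Step 2: flows [1->0,2->0,1->2] -> levels [4 5 6]
Step 3: flows [1->0,2->0,2->1] -> levels [6 5 4]
Step 4: flows [0->1,0->2,1->2] -> levels [4 5 6]
  -> period-2 cycle (repeats step 2); tank 1 never drops to <=4
Tank 1 never reaches <=4 within 15 steps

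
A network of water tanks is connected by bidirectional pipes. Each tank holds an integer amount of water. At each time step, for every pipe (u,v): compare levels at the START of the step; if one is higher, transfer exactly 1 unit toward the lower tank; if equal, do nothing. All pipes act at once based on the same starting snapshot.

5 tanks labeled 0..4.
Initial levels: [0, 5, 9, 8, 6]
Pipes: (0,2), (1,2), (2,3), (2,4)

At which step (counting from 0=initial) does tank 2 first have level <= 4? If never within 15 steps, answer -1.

Answer: 5

Derivation:
Step 1: flows [2->0,2->1,2->3,2->4] -> levels [1 6 5 9 7]
Step 2: flows [2->0,1->2,3->2,4->2] -> levels [2 5 7 8 6]
Step 3: flows [2->0,2->1,3->2,2->4] -> levels [3 6 5 7 7]
Step 4: flows [2->0,1->2,3->2,4->2] -> levels [4 5 7 6 6]
Step 5: flows [2->0,2->1,2->3,2->4] -> levels [5 6 3 7 7]
Tank 2 first reaches <=4 at step 5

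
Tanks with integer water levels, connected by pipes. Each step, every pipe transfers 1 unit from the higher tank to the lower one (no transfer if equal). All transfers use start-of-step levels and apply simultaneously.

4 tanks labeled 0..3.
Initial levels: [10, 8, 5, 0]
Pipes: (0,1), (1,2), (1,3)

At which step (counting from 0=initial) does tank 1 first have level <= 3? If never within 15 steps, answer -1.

Answer: -1

Derivation:
Step 1: flows [0->1,1->2,1->3] -> levels [9 7 6 1]
Step 2: flows [0->1,1->2,1->3] -> levels [8 6 7 2]
Step 3: flows [0->1,2->1,1->3] -> levels [7 7 6 3]
Step 4: flows [0=1,1->2,1->3] -> levels [7 5 7 4]
Step 5: flows [0->1,2->1,1->3] -> levels [6 6 6 5]
Step 6: flows [0=1,1=2,1->3] -> levels [6 5 6 6]
Step 7: flows [0->1,2->1,3->1] -> levels [5 8 5 5]
Step 8: flows [1->0,1->2,1->3] -> levels [6 5 6 6]
  -> period-2 cycle (repeats step 6); tank 1 never drops to <=3
Tank 1 never reaches <=3 within 15 steps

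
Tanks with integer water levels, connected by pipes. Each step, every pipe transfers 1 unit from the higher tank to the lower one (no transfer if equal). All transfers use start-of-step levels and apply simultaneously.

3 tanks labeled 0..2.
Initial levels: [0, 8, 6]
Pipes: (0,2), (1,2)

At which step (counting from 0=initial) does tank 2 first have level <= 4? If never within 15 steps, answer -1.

Answer: 5

Derivation:
Step 1: flows [2->0,1->2] -> levels [1 7 6]
Step 2: flows [2->0,1->2] -> levels [2 6 6]
Step 3: flows [2->0,1=2] -> levels [3 6 5]
Step 4: flows [2->0,1->2] -> levels [4 5 5]
Step 5: flows [2->0,1=2] -> levels [5 5 4]
Tank 2 first reaches <=4 at step 5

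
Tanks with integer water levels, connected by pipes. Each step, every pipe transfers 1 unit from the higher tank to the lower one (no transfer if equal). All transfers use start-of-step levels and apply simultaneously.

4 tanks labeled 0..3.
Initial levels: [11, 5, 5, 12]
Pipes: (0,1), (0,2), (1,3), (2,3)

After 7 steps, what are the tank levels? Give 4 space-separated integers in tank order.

Step 1: flows [0->1,0->2,3->1,3->2] -> levels [9 7 7 10]
Step 2: flows [0->1,0->2,3->1,3->2] -> levels [7 9 9 8]
Step 3: flows [1->0,2->0,1->3,2->3] -> levels [9 7 7 10]
  -> period-2 cycle: step 3 state = step 1 state
  -> state at step 7: (7-1) mod 2 = 0, same as step 1 -> [9 7 7 10]

Answer: 9 7 7 10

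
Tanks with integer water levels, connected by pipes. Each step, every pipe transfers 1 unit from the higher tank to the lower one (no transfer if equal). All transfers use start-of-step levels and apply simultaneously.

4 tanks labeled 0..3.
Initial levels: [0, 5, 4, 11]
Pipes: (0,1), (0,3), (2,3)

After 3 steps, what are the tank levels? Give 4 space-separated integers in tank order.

Step 1: flows [1->0,3->0,3->2] -> levels [2 4 5 9]
Step 2: flows [1->0,3->0,3->2] -> levels [4 3 6 7]
Step 3: flows [0->1,3->0,3->2] -> levels [4 4 7 5]

Answer: 4 4 7 5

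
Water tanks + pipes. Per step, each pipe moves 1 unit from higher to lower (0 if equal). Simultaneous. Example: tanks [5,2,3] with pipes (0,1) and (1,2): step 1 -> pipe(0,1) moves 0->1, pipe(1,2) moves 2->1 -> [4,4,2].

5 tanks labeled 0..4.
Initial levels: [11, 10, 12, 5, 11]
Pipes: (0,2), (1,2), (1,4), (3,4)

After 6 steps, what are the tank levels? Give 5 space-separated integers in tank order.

Step 1: flows [2->0,2->1,4->1,4->3] -> levels [12 12 10 6 9]
Step 2: flows [0->2,1->2,1->4,4->3] -> levels [11 10 12 7 9]
Step 3: flows [2->0,2->1,1->4,4->3] -> levels [12 10 10 8 9]
Step 4: flows [0->2,1=2,1->4,4->3] -> levels [11 9 11 9 9]
Step 5: flows [0=2,2->1,1=4,3=4] -> levels [11 10 10 9 9]
Step 6: flows [0->2,1=2,1->4,3=4] -> levels [10 9 11 9 10]

Answer: 10 9 11 9 10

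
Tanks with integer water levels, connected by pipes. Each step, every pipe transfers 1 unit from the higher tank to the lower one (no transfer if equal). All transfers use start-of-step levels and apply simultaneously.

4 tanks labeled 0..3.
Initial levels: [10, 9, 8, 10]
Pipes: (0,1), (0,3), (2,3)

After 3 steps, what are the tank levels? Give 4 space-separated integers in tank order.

Step 1: flows [0->1,0=3,3->2] -> levels [9 10 9 9]
Step 2: flows [1->0,0=3,2=3] -> levels [10 9 9 9]
Step 3: flows [0->1,0->3,2=3] -> levels [8 10 9 10]

Answer: 8 10 9 10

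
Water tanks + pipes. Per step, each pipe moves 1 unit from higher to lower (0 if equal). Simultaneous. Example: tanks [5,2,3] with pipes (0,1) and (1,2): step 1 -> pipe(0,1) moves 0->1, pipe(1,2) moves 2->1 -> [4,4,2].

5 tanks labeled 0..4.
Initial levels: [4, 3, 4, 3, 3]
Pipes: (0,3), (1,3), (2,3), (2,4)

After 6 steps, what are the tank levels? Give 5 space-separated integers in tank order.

Step 1: flows [0->3,1=3,2->3,2->4] -> levels [3 3 2 5 4]
Step 2: flows [3->0,3->1,3->2,4->2] -> levels [4 4 4 2 3]
Step 3: flows [0->3,1->3,2->3,2->4] -> levels [3 3 2 5 4]
  -> period-2 cycle: step 3 state = step 1 state
  -> state at step 6: (6-1) mod 2 = 1, same as step 2 -> [4 4 4 2 3]

Answer: 4 4 4 2 3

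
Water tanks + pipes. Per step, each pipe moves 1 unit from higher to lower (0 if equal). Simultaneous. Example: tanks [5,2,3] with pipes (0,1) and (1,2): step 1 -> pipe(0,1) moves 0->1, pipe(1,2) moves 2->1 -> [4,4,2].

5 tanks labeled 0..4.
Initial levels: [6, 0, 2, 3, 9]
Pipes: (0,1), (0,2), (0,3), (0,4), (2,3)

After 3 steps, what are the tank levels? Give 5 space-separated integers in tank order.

Answer: 4 3 4 3 6

Derivation:
Step 1: flows [0->1,0->2,0->3,4->0,3->2] -> levels [4 1 4 3 8]
Step 2: flows [0->1,0=2,0->3,4->0,2->3] -> levels [3 2 3 5 7]
Step 3: flows [0->1,0=2,3->0,4->0,3->2] -> levels [4 3 4 3 6]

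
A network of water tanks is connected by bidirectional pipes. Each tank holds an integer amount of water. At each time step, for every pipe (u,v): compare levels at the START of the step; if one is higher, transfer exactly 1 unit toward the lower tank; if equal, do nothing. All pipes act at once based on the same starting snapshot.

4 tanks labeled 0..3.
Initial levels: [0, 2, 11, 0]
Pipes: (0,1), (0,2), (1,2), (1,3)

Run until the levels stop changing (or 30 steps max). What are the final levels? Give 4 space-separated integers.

Step 1: flows [1->0,2->0,2->1,1->3] -> levels [2 1 9 1]
Step 2: flows [0->1,2->0,2->1,1=3] -> levels [2 3 7 1]
Step 3: flows [1->0,2->0,2->1,1->3] -> levels [4 2 5 2]
Step 4: flows [0->1,2->0,2->1,1=3] -> levels [4 4 3 2]
Step 5: flows [0=1,0->2,1->2,1->3] -> levels [3 2 5 3]
Step 6: flows [0->1,2->0,2->1,3->1] -> levels [3 5 3 2]
Step 7: flows [1->0,0=2,1->2,1->3] -> levels [4 2 4 3]
Step 8: flows [0->1,0=2,2->1,3->1] -> levels [3 5 3 2]
  -> period-2 cycle: step 8 state = step 6 state; never stabilizes
  -> state at step 30: (30-6) mod 2 = 0, same as step 6 -> [3 5 3 2]

Answer: 3 5 3 2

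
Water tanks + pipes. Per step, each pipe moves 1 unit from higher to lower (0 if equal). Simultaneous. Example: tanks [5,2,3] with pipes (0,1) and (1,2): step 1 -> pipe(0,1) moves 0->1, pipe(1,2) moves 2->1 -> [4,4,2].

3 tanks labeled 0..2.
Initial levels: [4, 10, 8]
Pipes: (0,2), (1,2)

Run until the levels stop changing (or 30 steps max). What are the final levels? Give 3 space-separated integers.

Answer: 7 7 8

Derivation:
Step 1: flows [2->0,1->2] -> levels [5 9 8]
Step 2: flows [2->0,1->2] -> levels [6 8 8]
Step 3: flows [2->0,1=2] -> levels [7 8 7]
Step 4: flows [0=2,1->2] -> levels [7 7 8]
Step 5: flows [2->0,2->1] -> levels [8 8 6]
Step 6: flows [0->2,1->2] -> levels [7 7 8]
  -> period-2 cycle: step 6 state = step 4 state; never stabilizes
  -> state at step 30: (30-4) mod 2 = 0, same as step 4 -> [7 7 8]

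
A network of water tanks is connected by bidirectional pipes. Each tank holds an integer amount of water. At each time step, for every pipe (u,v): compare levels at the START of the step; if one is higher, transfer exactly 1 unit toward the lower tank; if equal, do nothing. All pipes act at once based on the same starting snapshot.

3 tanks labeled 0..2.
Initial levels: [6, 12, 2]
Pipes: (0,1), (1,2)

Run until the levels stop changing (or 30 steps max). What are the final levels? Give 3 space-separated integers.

Answer: 6 8 6

Derivation:
Step 1: flows [1->0,1->2] -> levels [7 10 3]
Step 2: flows [1->0,1->2] -> levels [8 8 4]
Step 3: flows [0=1,1->2] -> levels [8 7 5]
Step 4: flows [0->1,1->2] -> levels [7 7 6]
Step 5: flows [0=1,1->2] -> levels [7 6 7]
Step 6: flows [0->1,2->1] -> levels [6 8 6]
Step 7: flows [1->0,1->2] -> levels [7 6 7]
  -> period-2 cycle: step 7 state = step 5 state; never stabilizes
  -> state at step 30: (30-5) mod 2 = 1, same as step 6 -> [6 8 6]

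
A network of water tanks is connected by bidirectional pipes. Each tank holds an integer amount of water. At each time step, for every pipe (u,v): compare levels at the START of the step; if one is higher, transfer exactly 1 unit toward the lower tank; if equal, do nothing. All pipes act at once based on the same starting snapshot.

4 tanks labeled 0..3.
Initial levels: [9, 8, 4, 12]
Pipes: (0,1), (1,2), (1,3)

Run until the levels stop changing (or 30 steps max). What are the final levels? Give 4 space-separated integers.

Answer: 9 7 8 9

Derivation:
Step 1: flows [0->1,1->2,3->1] -> levels [8 9 5 11]
Step 2: flows [1->0,1->2,3->1] -> levels [9 8 6 10]
Step 3: flows [0->1,1->2,3->1] -> levels [8 9 7 9]
Step 4: flows [1->0,1->2,1=3] -> levels [9 7 8 9]
Step 5: flows [0->1,2->1,3->1] -> levels [8 10 7 8]
Step 6: flows [1->0,1->2,1->3] -> levels [9 7 8 9]
  -> period-2 cycle: step 6 state = step 4 state; never stabilizes
  -> state at step 30: (30-4) mod 2 = 0, same as step 4 -> [9 7 8 9]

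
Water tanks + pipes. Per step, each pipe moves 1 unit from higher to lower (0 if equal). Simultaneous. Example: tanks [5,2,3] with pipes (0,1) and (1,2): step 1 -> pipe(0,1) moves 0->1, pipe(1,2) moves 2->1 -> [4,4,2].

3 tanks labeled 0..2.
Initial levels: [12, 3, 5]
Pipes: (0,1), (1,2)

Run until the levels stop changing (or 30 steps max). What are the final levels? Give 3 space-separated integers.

Step 1: flows [0->1,2->1] -> levels [11 5 4]
Step 2: flows [0->1,1->2] -> levels [10 5 5]
Step 3: flows [0->1,1=2] -> levels [9 6 5]
Step 4: flows [0->1,1->2] -> levels [8 6 6]
Step 5: flows [0->1,1=2] -> levels [7 7 6]
Step 6: flows [0=1,1->2] -> levels [7 6 7]
Step 7: flows [0->1,2->1] -> levels [6 8 6]
Step 8: flows [1->0,1->2] -> levels [7 6 7]
  -> period-2 cycle: step 8 state = step 6 state; never stabilizes
  -> state at step 30: (30-6) mod 2 = 0, same as step 6 -> [7 6 7]

Answer: 7 6 7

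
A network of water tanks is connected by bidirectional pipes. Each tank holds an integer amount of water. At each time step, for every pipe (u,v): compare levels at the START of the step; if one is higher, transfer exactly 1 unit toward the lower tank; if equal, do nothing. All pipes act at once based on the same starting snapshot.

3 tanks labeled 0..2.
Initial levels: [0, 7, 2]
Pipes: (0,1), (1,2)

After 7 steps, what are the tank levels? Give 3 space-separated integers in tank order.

Answer: 3 3 3

Derivation:
Step 1: flows [1->0,1->2] -> levels [1 5 3]
Step 2: flows [1->0,1->2] -> levels [2 3 4]
Step 3: flows [1->0,2->1] -> levels [3 3 3]
Step 4: flows [0=1,1=2] -> levels [3 3 3]
  -> stable; steps 5..7 unchanged -> [3 3 3]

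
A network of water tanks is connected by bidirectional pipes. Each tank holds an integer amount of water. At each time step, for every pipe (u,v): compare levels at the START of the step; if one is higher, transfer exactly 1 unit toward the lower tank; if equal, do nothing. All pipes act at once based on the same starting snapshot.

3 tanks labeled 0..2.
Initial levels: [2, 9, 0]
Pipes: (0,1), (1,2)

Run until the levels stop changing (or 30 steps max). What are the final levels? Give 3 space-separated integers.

Step 1: flows [1->0,1->2] -> levels [3 7 1]
Step 2: flows [1->0,1->2] -> levels [4 5 2]
Step 3: flows [1->0,1->2] -> levels [5 3 3]
Step 4: flows [0->1,1=2] -> levels [4 4 3]
Step 5: flows [0=1,1->2] -> levels [4 3 4]
Step 6: flows [0->1,2->1] -> levels [3 5 3]
Step 7: flows [1->0,1->2] -> levels [4 3 4]
  -> period-2 cycle: step 7 state = step 5 state; never stabilizes
  -> state at step 30: (30-5) mod 2 = 1, same as step 6 -> [3 5 3]

Answer: 3 5 3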